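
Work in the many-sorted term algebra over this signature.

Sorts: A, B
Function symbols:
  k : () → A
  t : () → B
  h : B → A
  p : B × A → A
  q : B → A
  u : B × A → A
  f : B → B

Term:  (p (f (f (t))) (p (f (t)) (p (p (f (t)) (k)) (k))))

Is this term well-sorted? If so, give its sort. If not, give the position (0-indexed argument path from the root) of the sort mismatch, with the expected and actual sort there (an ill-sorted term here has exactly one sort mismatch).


      (t) : B
    (f (t)) : B
  (f (f (t))) : B
      (t) : B
    (f (t)) : B
          (t) : B
        (f (t)) : B
        (k) : A
      (p (f (t)) (k)) : A
      (k) : A
    (p (p (f (t)) (k)) (k)) : ✗ arg 0 at [1, 1, 0] has sort A, expected B

ill-sorted at position [1, 1, 0]: expected B, got A


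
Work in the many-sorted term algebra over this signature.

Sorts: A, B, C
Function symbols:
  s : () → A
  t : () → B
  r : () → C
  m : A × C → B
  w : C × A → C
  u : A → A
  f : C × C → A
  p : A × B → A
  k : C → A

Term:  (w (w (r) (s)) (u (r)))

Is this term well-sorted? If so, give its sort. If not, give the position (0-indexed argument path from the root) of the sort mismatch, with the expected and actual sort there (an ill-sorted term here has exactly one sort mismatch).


    (r) : C
    (s) : A
  (w (r) (s)) : C
    (r) : C
  (u (r)) : ✗ arg 0 at [1, 0] has sort C, expected A

ill-sorted at position [1, 0]: expected A, got C


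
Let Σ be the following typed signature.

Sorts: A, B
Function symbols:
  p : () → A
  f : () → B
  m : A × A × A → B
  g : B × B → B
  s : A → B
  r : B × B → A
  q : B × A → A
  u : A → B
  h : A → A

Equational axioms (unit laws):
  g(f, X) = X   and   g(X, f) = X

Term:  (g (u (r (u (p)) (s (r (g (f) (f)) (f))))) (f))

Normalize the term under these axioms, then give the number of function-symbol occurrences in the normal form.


1. (g (u (r (u (p)) (s (r (g (f) (f)) (f))))) (f))  →  (u (r (u (p)) (s (r (g (f) (f)) (f)))))
2. (u (r (u (p)) (s (r (g (f) (f)) (f)))))  →  (u (r (u (p)) (s (r (f) (f)))))
normal form: (u (r (u (p)) (s (r (f) (f)))))

size = 8


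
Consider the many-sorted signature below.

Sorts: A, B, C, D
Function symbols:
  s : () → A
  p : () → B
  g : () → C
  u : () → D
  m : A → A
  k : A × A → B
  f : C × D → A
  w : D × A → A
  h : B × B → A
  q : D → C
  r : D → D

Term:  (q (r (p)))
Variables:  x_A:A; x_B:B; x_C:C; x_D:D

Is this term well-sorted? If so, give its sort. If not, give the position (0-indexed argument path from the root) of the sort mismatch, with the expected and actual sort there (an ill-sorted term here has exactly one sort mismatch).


    (p) : B
  (r (p)) : ✗ arg 0 at [0, 0] has sort B, expected D

ill-sorted at position [0, 0]: expected D, got B


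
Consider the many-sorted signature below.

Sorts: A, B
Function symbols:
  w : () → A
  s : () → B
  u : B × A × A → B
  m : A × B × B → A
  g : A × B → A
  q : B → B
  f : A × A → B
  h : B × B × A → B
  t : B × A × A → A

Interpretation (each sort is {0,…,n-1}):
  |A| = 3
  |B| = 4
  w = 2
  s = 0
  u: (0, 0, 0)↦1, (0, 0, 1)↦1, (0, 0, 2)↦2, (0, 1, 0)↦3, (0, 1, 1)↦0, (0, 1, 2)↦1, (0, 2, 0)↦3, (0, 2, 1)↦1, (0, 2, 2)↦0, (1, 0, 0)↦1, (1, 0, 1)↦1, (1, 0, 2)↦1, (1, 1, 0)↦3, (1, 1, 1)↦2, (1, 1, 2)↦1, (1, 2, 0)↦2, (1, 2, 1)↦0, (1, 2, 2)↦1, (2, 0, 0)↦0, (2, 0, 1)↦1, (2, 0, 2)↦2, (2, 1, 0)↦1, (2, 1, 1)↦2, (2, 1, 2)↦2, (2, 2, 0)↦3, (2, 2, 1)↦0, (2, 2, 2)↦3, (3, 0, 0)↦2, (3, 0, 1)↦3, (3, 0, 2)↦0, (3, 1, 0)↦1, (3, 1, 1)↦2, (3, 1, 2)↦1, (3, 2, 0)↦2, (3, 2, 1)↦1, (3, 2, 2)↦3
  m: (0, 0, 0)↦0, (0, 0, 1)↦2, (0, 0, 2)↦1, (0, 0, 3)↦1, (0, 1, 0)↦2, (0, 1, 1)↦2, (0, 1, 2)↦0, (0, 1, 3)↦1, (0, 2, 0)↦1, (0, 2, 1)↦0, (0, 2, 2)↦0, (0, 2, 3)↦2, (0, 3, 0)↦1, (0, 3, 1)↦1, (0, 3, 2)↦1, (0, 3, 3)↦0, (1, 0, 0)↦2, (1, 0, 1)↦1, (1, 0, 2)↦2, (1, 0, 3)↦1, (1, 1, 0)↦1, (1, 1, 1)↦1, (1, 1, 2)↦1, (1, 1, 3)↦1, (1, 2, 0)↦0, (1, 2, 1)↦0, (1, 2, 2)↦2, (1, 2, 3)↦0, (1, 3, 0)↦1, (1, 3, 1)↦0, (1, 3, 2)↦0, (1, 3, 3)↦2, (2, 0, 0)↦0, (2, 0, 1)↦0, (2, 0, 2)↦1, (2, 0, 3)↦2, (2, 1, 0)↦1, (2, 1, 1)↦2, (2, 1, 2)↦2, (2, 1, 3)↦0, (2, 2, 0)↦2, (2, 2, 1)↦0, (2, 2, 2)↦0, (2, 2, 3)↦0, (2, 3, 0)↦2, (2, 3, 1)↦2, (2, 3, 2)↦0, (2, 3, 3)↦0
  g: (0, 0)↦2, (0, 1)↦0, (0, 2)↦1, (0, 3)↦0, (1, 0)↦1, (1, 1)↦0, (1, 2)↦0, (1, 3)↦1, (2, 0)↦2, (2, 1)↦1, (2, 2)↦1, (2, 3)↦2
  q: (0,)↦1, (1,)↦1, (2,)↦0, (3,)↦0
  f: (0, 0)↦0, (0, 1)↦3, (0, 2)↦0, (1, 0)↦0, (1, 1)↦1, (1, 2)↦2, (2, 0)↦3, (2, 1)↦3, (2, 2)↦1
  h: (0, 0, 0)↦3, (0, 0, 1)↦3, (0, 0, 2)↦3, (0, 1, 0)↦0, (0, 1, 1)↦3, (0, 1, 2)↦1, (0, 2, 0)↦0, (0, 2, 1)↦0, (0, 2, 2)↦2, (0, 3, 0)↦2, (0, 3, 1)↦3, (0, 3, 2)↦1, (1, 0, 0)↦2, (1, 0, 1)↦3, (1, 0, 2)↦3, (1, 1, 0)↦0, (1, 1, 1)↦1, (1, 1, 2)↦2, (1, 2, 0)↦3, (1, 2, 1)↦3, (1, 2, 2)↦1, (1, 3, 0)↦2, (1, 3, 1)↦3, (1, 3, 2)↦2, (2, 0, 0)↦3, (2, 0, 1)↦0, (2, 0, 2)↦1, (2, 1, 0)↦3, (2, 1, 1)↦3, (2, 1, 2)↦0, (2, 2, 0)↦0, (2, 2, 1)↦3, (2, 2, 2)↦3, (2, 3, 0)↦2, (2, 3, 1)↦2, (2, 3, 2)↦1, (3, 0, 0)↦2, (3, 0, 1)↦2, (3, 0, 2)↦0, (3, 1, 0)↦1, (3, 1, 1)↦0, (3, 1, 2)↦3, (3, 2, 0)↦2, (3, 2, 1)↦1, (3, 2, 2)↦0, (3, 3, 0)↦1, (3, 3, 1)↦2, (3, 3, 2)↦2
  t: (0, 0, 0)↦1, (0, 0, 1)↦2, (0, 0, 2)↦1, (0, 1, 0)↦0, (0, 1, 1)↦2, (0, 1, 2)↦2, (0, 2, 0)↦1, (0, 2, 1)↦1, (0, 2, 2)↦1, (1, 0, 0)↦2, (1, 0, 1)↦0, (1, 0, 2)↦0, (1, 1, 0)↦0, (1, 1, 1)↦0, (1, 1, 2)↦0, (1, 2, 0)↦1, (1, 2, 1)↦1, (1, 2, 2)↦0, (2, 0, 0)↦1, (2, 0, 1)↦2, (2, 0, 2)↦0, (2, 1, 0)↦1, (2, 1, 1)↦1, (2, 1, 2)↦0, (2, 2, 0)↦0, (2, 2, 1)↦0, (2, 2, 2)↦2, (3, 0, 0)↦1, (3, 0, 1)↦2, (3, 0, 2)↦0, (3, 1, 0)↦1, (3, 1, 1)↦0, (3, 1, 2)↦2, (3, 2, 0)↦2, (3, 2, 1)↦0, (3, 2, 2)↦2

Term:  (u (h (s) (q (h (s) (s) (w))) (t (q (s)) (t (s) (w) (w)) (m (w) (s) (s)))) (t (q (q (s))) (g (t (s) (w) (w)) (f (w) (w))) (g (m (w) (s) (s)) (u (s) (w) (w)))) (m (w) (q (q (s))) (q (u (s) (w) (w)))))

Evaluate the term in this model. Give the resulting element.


value = 0

  s = 0
  s = 0
  s = 0
  w = 2
  (h (s) (s) (w)) = h(0, 0, 2) = 3
  (q (h (s) (s) (w))) = q(3,) = 0
  s = 0
  (q (s)) = q(0,) = 1
  s = 0
  w = 2
  w = 2
  (t (s) (w) (w)) = t(0, 2, 2) = 1
  w = 2
  s = 0
  s = 0
  (m (w) (s) (s)) = m(2, 0, 0) = 0
  (t (q (s)) (t (s) (w) (w)) (m (w) (s) (s))) = t(1, 1, 0) = 0
  (h (s) (q (h (s) (s) (w))) (t (q (s)) (t (s) (w) (w)) (m (w) (s) (s)))) = h(0, 0, 0) = 3
  s = 0
  (q (s)) = q(0,) = 1
  (q (q (s))) = q(1,) = 1
  s = 0
  w = 2
  w = 2
  (t (s) (w) (w)) = t(0, 2, 2) = 1
  w = 2
  w = 2
  (f (w) (w)) = f(2, 2) = 1
  (g (t (s) (w) (w)) (f (w) (w))) = g(1, 1) = 0
  w = 2
  s = 0
  s = 0
  (m (w) (s) (s)) = m(2, 0, 0) = 0
  s = 0
  w = 2
  w = 2
  (u (s) (w) (w)) = u(0, 2, 2) = 0
  (g (m (w) (s) (s)) (u (s) (w) (w))) = g(0, 0) = 2
  (t (q (q (s))) (g (t (s) (w) (w)) (f (w) (w))) (g (m (w) (s) (s)) (u (s) (w) (w)))) = t(1, 0, 2) = 0
  w = 2
  s = 0
  (q (s)) = q(0,) = 1
  (q (q (s))) = q(1,) = 1
  s = 0
  w = 2
  w = 2
  (u (s) (w) (w)) = u(0, 2, 2) = 0
  (q (u (s) (w) (w))) = q(0,) = 1
  (m (w) (q (q (s))) (q (u (s) (w) (w)))) = m(2, 1, 1) = 2
  (u (h (s) (q (h (s) (s) (w))) (t (q (s)) (t (s) (w) (w)) (m (w) (s) (s)))) (t (q (q (s))) (g (t (s) (w) (w)) (f (w) (w))) (g (m (w) (s) (s)) (u (s) (w) (w)))) (m (w) (q (q (s))) (q (u (s) (w) (w))))) = u(3, 0, 2) = 0


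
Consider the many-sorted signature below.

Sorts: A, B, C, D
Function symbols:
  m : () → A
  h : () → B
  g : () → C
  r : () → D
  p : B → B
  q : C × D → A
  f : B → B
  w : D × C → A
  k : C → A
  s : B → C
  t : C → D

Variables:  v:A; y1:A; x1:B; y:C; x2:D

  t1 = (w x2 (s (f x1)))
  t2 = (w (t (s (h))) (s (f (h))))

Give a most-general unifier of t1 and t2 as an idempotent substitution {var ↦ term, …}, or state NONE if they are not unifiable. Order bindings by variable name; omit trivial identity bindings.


{x1 ↦ (h), x2 ↦ (t (s (h)))}


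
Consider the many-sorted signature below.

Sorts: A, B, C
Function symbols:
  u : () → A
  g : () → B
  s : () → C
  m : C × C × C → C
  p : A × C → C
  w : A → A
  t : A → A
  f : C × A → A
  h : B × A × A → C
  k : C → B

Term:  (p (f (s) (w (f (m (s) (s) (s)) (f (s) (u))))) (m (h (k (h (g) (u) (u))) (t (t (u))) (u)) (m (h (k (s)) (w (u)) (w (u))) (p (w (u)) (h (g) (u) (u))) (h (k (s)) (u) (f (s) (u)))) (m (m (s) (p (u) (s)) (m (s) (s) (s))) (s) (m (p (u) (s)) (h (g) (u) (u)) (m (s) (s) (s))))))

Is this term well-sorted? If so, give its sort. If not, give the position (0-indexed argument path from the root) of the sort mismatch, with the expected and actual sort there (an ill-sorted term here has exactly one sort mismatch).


well-sorted; sort = C

    (s) : C
          (s) : C
          (s) : C
          (s) : C
        (m (s) (s) (s)) : C
          (s) : C
          (u) : A
        (f (s) (u)) : A
      (f (m (s) (s) (s)) (f (s) (u))) : A
    (w (f (m (s) (s) (s)) (f (s) (u)))) : A
  (f (s) (w (f (m (s) (s) (s)) (f (s) (u))))) : A
          (g) : B
          (u) : A
          (u) : A
        (h (g) (u) (u)) : C
      (k (h (g) (u) (u))) : B
          (u) : A
        (t (u)) : A
      (t (t (u))) : A
      (u) : A
    (h (k (h (g) (u) (u))) (t (t (u))) (u)) : C
          (s) : C
        (k (s)) : B
          (u) : A
        (w (u)) : A
          (u) : A
        (w (u)) : A
      (h (k (s)) (w (u)) (w (u))) : C
          (u) : A
        (w (u)) : A
          (g) : B
          (u) : A
          (u) : A
        (h (g) (u) (u)) : C
      (p (w (u)) (h (g) (u) (u))) : C
          (s) : C
        (k (s)) : B
        (u) : A
          (s) : C
          (u) : A
        (f (s) (u)) : A
      (h (k (s)) (u) (f (s) (u))) : C
    (m (h (k (s)) (w (u)) (w (u))) (p (w (u)) (h (g) (u) (u))) (h (k (s)) (u) (f (s) (u)))) : C
        (s) : C
          (u) : A
          (s) : C
        (p (u) (s)) : C
          (s) : C
          (s) : C
          (s) : C
        (m (s) (s) (s)) : C
      (m (s) (p (u) (s)) (m (s) (s) (s))) : C
      (s) : C
          (u) : A
          (s) : C
        (p (u) (s)) : C
          (g) : B
          (u) : A
          (u) : A
        (h (g) (u) (u)) : C
          (s) : C
          (s) : C
          (s) : C
        (m (s) (s) (s)) : C
      (m (p (u) (s)) (h (g) (u) (u)) (m (s) (s) (s))) : C
    (m (m (s) (p (u) (s)) (m (s) (s) (s))) (s) (m (p (u) (s)) (h (g) (u) (u)) (m (s) (s) (s)))) : C
  (m (h (k (h (g) (u) (u))) (t (t (u))) (u)) (m (h (k (s)) (w (u)) (w (u))) (p (w (u)) (h (g) (u) (u))) (h (k (s)) (u) (f (s) (u)))) (m (m (s) (p (u) (s)) (m (s) (s) (s))) (s) (m (p (u) (s)) (h (g) (u) (u)) (m (s) (s) (s))))) : C
(p (f (s) (w (f (m (s) (s) (s)) (f (s) (u))))) (m (h (k (h (g) (u) (u))) (t (t (u))) (u)) (m (h (k (s)) (w (u)) (w (u))) (p (w (u)) (h (g) (u) (u))) (h (k (s)) (u) (f (s) (u)))) (m (m (s) (p (u) (s)) (m (s) (s) (s))) (s) (m (p (u) (s)) (h (g) (u) (u)) (m (s) (s) (s)))))) : C


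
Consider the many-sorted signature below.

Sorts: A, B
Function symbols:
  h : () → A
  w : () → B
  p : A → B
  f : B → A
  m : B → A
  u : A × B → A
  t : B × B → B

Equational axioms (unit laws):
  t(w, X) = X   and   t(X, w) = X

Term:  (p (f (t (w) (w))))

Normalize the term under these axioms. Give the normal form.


1. (p (f (t (w) (w))))  →  (p (f (w)))

normal form = (p (f (w)))


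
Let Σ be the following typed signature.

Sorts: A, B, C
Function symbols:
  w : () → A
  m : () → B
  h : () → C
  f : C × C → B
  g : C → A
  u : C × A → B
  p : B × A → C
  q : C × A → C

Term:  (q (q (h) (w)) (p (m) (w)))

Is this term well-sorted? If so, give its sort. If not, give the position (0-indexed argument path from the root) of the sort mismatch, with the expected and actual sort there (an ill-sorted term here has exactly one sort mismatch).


ill-sorted at position [1]: expected A, got C

    (h) : C
    (w) : A
  (q (h) (w)) : C
    (m) : B
    (w) : A
  (p (m) (w)) : C
(q (q (h) (w)) (p (m) (w))) : ✗ arg 1 at [1] has sort C, expected A


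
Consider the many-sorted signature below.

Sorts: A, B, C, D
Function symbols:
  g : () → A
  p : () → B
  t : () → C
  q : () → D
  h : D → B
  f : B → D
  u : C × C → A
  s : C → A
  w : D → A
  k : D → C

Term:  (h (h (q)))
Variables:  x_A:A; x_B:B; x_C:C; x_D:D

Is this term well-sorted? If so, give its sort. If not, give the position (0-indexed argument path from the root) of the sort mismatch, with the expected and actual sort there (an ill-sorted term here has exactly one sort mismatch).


ill-sorted at position [0]: expected D, got B

    (q) : D
  (h (q)) : B
(h (h (q))) : ✗ arg 0 at [0] has sort B, expected D


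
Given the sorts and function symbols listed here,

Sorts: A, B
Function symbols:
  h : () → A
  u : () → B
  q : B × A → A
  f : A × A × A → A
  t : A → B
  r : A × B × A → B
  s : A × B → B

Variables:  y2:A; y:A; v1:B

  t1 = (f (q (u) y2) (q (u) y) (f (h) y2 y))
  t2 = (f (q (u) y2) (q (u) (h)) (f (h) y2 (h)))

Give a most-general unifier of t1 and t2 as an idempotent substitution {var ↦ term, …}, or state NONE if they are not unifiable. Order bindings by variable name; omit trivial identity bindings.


{y ↦ (h)}


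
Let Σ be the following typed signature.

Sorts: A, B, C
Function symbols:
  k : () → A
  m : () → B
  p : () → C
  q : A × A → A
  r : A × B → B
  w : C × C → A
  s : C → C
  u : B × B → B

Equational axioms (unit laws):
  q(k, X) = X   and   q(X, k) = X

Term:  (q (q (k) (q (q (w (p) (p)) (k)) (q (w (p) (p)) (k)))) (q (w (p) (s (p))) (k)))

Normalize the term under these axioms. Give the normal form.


1. (q (q (k) (q (q (w (p) (p)) (k)) (q (w (p) (p)) (k)))) (q (w (p) (s (p))) (k)))  →  (q (q (q (w (p) (p)) (k)) (q (w (p) (p)) (k))) (q (w (p) (s (p))) (k)))
2. (q (q (q (w (p) (p)) (k)) (q (w (p) (p)) (k))) (q (w (p) (s (p))) (k)))  →  (q (q (w (p) (p)) (q (w (p) (p)) (k))) (q (w (p) (s (p))) (k)))
3. (q (q (w (p) (p)) (q (w (p) (p)) (k))) (q (w (p) (s (p))) (k)))  →  (q (q (w (p) (p)) (w (p) (p))) (q (w (p) (s (p))) (k)))
4. (q (q (w (p) (p)) (w (p) (p))) (q (w (p) (s (p))) (k)))  →  (q (q (w (p) (p)) (w (p) (p))) (w (p) (s (p))))

normal form = (q (q (w (p) (p)) (w (p) (p))) (w (p) (s (p))))


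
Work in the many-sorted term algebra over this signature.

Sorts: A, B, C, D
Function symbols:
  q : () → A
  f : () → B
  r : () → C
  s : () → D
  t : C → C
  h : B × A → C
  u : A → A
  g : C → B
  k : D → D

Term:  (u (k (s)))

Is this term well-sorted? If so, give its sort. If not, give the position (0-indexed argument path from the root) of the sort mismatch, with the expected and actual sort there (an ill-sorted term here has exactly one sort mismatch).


    (s) : D
  (k (s)) : D
(u (k (s))) : ✗ arg 0 at [0] has sort D, expected A

ill-sorted at position [0]: expected A, got D


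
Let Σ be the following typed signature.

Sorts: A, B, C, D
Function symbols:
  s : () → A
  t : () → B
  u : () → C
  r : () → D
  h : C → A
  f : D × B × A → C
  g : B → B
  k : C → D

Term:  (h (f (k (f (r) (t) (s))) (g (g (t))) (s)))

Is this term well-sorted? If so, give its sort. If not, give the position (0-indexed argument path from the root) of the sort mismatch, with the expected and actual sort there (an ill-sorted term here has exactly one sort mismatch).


well-sorted; sort = A

        (r) : D
        (t) : B
        (s) : A
      (f (r) (t) (s)) : C
    (k (f (r) (t) (s))) : D
        (t) : B
      (g (t)) : B
    (g (g (t))) : B
    (s) : A
  (f (k (f (r) (t) (s))) (g (g (t))) (s)) : C
(h (f (k (f (r) (t) (s))) (g (g (t))) (s))) : A


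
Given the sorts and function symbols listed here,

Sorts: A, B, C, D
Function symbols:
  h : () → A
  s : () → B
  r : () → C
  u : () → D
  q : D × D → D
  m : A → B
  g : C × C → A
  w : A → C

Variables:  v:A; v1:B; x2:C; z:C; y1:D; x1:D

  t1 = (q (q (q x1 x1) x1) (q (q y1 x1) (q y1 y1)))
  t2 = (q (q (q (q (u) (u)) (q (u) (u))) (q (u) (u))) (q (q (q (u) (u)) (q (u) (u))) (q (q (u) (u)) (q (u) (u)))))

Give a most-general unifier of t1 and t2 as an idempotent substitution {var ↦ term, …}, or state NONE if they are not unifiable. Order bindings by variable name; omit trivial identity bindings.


{x1 ↦ (q (u) (u)), y1 ↦ (q (u) (u))}


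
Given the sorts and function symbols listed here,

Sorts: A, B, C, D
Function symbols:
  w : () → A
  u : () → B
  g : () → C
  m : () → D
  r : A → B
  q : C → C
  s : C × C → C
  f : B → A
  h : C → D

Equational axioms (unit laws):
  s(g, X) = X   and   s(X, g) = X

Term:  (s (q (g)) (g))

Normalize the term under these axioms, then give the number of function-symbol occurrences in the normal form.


size = 2

1. (s (q (g)) (g))  →  (q (g))
normal form: (q (g))


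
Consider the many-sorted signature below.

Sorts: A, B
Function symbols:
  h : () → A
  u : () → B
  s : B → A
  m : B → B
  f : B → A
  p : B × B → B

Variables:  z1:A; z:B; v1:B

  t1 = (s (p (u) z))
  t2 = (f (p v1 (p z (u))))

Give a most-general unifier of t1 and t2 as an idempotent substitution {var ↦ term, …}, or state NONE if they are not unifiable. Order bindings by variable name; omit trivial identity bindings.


head clash or occurs-check failure — not unifiable

NONE (not unifiable)


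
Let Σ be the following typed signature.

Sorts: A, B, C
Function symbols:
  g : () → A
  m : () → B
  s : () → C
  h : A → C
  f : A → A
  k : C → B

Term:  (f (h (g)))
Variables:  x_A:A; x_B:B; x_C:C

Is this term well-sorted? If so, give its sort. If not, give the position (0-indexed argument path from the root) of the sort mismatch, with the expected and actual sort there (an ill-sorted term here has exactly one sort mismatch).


ill-sorted at position [0]: expected A, got C

    (g) : A
  (h (g)) : C
(f (h (g))) : ✗ arg 0 at [0] has sort C, expected A


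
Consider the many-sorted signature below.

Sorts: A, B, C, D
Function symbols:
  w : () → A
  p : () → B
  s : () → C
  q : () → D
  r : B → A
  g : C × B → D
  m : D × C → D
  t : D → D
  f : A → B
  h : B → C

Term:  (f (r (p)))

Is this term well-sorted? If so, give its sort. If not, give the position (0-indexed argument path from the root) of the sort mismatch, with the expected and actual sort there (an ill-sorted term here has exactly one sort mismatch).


well-sorted; sort = B

    (p) : B
  (r (p)) : A
(f (r (p))) : B


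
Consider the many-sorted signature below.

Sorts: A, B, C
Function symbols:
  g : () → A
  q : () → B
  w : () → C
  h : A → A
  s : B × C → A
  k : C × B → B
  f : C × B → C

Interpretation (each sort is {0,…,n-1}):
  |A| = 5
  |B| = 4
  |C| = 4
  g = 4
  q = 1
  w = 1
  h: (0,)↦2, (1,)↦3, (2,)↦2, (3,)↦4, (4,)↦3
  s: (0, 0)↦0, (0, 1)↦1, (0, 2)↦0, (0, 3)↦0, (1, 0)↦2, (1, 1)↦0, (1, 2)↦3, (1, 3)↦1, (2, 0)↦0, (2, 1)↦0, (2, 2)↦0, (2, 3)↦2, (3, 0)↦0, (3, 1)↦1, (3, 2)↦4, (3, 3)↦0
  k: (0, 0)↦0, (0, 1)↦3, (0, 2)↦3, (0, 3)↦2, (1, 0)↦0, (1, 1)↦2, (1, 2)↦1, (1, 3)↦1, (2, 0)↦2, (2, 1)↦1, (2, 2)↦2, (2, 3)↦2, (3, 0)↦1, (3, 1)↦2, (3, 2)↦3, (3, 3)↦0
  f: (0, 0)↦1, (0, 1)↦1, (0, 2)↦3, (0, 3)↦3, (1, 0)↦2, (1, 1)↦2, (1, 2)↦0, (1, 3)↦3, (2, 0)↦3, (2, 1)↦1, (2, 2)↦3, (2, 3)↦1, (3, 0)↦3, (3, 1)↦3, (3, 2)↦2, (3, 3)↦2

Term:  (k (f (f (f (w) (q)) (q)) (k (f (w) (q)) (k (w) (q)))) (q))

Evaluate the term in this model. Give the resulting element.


  w = 1
  q = 1
  (f (w) (q)) = f(1, 1) = 2
  q = 1
  (f (f (w) (q)) (q)) = f(2, 1) = 1
  w = 1
  q = 1
  (f (w) (q)) = f(1, 1) = 2
  w = 1
  q = 1
  (k (w) (q)) = k(1, 1) = 2
  (k (f (w) (q)) (k (w) (q))) = k(2, 2) = 2
  (f (f (f (w) (q)) (q)) (k (f (w) (q)) (k (w) (q)))) = f(1, 2) = 0
  q = 1
  (k (f (f (f (w) (q)) (q)) (k (f (w) (q)) (k (w) (q)))) (q)) = k(0, 1) = 3

value = 3


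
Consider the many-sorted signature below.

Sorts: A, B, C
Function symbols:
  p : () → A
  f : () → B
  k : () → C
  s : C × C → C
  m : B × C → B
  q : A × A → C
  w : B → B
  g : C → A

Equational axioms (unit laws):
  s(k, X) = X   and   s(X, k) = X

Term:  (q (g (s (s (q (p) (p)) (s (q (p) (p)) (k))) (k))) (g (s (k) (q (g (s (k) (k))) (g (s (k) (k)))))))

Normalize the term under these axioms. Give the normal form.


normal form = (q (g (s (q (p) (p)) (q (p) (p)))) (g (q (g (k)) (g (k)))))

1. (q (g (s (s (q (p) (p)) (s (q (p) (p)) (k))) (k))) (g (s (k) (q (g (s (k) (k))) (g (s (k) (k)))))))  →  (q (g (s (q (p) (p)) (s (q (p) (p)) (k)))) (g (s (k) (q (g (s (k) (k))) (g (s (k) (k)))))))
2. (q (g (s (q (p) (p)) (s (q (p) (p)) (k)))) (g (s (k) (q (g (s (k) (k))) (g (s (k) (k)))))))  →  (q (g (s (q (p) (p)) (q (p) (p)))) (g (s (k) (q (g (s (k) (k))) (g (s (k) (k)))))))
3. (q (g (s (q (p) (p)) (q (p) (p)))) (g (s (k) (q (g (s (k) (k))) (g (s (k) (k)))))))  →  (q (g (s (q (p) (p)) (q (p) (p)))) (g (q (g (s (k) (k))) (g (s (k) (k))))))
4. (q (g (s (q (p) (p)) (q (p) (p)))) (g (q (g (s (k) (k))) (g (s (k) (k))))))  →  (q (g (s (q (p) (p)) (q (p) (p)))) (g (q (g (k)) (g (s (k) (k))))))
5. (q (g (s (q (p) (p)) (q (p) (p)))) (g (q (g (k)) (g (s (k) (k))))))  →  (q (g (s (q (p) (p)) (q (p) (p)))) (g (q (g (k)) (g (k)))))


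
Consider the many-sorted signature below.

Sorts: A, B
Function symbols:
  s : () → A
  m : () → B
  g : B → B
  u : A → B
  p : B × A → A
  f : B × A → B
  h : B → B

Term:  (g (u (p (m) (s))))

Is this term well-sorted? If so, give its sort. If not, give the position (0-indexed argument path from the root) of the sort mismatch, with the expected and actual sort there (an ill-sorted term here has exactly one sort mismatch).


well-sorted; sort = B

      (m) : B
      (s) : A
    (p (m) (s)) : A
  (u (p (m) (s))) : B
(g (u (p (m) (s)))) : B


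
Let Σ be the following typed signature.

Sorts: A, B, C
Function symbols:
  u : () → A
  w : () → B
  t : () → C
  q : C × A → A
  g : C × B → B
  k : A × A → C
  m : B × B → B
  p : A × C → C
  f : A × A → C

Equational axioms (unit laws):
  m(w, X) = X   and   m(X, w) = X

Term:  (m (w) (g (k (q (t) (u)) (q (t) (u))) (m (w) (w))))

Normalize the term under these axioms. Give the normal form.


normal form = (g (k (q (t) (u)) (q (t) (u))) (w))

1. (m (w) (g (k (q (t) (u)) (q (t) (u))) (m (w) (w))))  →  (g (k (q (t) (u)) (q (t) (u))) (m (w) (w)))
2. (g (k (q (t) (u)) (q (t) (u))) (m (w) (w)))  →  (g (k (q (t) (u)) (q (t) (u))) (w))


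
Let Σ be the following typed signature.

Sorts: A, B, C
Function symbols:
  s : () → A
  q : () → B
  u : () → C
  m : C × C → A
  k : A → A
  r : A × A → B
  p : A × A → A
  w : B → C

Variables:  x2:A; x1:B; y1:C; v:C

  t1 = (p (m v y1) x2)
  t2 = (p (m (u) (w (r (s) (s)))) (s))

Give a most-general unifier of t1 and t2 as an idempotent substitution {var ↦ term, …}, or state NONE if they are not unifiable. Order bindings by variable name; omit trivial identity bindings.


{v ↦ (u), x2 ↦ (s), y1 ↦ (w (r (s) (s)))}


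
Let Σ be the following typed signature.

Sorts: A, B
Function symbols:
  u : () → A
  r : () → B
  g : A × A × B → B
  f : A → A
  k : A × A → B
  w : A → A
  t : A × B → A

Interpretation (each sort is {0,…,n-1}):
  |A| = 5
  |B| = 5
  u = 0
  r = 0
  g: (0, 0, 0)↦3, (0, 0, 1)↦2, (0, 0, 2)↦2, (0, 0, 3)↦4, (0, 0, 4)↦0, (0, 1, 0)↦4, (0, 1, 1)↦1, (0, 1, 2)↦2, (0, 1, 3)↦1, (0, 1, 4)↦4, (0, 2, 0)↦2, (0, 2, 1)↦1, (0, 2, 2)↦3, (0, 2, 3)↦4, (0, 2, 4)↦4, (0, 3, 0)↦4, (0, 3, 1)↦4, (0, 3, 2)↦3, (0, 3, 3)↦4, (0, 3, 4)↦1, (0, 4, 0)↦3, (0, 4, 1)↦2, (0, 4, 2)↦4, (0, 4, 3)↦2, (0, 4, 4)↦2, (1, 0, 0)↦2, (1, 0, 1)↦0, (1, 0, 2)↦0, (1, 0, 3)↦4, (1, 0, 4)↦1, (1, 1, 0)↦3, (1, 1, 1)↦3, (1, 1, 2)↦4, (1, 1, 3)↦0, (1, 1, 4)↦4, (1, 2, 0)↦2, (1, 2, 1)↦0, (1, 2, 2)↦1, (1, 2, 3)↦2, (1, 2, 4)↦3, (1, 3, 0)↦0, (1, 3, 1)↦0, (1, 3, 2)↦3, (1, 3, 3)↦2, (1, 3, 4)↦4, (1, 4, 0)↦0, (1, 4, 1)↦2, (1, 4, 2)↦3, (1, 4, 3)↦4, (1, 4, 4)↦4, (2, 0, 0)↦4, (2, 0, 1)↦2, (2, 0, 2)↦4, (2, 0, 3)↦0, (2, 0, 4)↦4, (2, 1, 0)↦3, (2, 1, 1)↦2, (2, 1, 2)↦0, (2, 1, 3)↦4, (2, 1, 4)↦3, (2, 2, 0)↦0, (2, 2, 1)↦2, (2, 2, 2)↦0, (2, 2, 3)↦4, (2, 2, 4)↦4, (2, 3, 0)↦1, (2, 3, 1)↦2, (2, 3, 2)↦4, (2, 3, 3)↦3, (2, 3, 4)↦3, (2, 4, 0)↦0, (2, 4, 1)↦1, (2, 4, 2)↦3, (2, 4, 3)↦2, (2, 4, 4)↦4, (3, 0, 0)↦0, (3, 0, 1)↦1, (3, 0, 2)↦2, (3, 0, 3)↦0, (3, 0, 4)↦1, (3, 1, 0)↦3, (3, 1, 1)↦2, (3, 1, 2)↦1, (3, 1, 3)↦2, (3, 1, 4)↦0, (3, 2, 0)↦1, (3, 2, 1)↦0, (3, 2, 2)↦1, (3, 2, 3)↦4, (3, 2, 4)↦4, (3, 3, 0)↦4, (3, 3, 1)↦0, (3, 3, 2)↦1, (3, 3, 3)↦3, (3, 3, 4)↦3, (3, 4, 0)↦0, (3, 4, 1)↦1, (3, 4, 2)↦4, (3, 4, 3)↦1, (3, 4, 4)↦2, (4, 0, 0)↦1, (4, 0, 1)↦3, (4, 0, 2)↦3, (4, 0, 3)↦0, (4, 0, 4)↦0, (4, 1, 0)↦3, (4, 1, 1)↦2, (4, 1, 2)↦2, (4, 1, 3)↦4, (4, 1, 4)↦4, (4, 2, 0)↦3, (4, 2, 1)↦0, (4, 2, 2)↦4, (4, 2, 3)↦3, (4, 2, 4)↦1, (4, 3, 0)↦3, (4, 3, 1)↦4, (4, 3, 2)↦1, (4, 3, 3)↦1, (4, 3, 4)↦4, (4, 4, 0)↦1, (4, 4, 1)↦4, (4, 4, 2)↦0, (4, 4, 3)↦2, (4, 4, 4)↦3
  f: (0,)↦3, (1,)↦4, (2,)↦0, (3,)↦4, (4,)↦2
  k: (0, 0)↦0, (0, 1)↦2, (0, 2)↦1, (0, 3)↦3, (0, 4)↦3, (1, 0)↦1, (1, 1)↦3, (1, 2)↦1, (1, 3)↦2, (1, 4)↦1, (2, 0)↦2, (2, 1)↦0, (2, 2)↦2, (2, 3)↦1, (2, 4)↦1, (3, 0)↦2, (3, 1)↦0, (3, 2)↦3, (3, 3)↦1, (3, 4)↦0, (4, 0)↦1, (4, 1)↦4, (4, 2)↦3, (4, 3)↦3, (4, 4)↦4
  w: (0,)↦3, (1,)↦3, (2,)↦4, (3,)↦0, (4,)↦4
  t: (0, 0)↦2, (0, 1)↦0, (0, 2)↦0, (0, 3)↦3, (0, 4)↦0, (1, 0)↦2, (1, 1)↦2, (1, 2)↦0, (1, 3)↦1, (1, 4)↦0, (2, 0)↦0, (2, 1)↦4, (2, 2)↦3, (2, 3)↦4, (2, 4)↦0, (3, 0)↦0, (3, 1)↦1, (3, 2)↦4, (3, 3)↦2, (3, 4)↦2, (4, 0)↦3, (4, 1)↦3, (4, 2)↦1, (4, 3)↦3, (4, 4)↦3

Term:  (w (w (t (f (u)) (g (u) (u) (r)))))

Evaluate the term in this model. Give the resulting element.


value = 4

  u = 0
  (f (u)) = f(0,) = 3
  u = 0
  u = 0
  r = 0
  (g (u) (u) (r)) = g(0, 0, 0) = 3
  (t (f (u)) (g (u) (u) (r))) = t(3, 3) = 2
  (w (t (f (u)) (g (u) (u) (r)))) = w(2,) = 4
  (w (w (t (f (u)) (g (u) (u) (r))))) = w(4,) = 4


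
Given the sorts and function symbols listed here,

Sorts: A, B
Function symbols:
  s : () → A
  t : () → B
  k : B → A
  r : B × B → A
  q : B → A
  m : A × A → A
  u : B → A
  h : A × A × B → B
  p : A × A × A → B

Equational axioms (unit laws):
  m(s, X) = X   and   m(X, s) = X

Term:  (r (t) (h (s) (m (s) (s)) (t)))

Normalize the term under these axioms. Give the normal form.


normal form = (r (t) (h (s) (s) (t)))

1. (r (t) (h (s) (m (s) (s)) (t)))  →  (r (t) (h (s) (s) (t)))


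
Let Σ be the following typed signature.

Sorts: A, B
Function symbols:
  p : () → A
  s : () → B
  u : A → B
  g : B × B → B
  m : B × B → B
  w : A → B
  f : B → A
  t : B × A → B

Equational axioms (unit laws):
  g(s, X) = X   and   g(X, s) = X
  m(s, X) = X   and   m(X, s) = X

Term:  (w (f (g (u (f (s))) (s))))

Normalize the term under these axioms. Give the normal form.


normal form = (w (f (u (f (s)))))

1. (w (f (g (u (f (s))) (s))))  →  (w (f (u (f (s)))))


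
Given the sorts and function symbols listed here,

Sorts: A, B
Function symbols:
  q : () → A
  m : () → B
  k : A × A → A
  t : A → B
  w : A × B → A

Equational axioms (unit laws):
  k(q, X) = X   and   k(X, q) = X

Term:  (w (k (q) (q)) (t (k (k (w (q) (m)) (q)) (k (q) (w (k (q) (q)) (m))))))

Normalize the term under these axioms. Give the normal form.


1. (w (k (q) (q)) (t (k (k (w (q) (m)) (q)) (k (q) (w (k (q) (q)) (m))))))  →  (w (q) (t (k (k (w (q) (m)) (q)) (k (q) (w (k (q) (q)) (m))))))
2. (w (q) (t (k (k (w (q) (m)) (q)) (k (q) (w (k (q) (q)) (m))))))  →  (w (q) (t (k (w (q) (m)) (k (q) (w (k (q) (q)) (m))))))
3. (w (q) (t (k (w (q) (m)) (k (q) (w (k (q) (q)) (m))))))  →  (w (q) (t (k (w (q) (m)) (w (k (q) (q)) (m)))))
4. (w (q) (t (k (w (q) (m)) (w (k (q) (q)) (m)))))  →  (w (q) (t (k (w (q) (m)) (w (q) (m)))))

normal form = (w (q) (t (k (w (q) (m)) (w (q) (m)))))


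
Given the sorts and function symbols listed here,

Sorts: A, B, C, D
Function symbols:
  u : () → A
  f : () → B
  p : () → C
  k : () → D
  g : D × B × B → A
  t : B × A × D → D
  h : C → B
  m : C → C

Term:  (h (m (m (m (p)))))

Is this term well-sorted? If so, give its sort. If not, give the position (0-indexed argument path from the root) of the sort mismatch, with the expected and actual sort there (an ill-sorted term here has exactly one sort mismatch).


well-sorted; sort = B

        (p) : C
      (m (p)) : C
    (m (m (p))) : C
  (m (m (m (p)))) : C
(h (m (m (m (p))))) : B


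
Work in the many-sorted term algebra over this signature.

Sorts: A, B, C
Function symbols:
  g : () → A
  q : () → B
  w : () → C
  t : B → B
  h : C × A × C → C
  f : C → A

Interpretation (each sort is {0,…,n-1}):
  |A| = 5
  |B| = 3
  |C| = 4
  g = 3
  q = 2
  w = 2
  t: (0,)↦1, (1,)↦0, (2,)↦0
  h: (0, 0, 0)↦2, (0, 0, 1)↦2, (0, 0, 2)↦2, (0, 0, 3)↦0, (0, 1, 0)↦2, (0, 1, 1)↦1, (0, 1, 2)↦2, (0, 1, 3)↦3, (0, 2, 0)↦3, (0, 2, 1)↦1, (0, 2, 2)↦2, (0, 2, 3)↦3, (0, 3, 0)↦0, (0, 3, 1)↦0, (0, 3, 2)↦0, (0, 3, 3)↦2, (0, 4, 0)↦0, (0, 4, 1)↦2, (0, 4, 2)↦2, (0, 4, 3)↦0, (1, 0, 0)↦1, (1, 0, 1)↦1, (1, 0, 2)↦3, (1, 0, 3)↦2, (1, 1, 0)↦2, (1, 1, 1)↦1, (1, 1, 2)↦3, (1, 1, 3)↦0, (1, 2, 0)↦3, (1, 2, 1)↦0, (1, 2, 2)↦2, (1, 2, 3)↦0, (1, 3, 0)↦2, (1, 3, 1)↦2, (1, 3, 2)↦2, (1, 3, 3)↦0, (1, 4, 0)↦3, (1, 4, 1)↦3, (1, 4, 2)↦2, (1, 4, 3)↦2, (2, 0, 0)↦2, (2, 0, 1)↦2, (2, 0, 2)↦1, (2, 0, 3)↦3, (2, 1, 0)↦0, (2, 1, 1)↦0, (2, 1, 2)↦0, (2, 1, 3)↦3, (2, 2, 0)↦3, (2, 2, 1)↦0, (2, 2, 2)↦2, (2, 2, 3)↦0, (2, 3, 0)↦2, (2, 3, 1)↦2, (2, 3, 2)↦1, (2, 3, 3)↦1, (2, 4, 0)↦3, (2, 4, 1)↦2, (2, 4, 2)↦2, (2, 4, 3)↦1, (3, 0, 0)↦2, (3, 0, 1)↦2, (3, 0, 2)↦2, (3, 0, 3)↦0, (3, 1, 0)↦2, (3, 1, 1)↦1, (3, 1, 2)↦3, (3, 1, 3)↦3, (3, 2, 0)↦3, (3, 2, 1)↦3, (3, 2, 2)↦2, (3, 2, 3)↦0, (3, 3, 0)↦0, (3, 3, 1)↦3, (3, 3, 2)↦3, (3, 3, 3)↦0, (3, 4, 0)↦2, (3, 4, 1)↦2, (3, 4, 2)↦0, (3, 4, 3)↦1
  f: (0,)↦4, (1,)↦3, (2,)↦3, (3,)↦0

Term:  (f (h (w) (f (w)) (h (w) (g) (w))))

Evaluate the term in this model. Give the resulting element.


value = 3

  w = 2
  w = 2
  (f (w)) = f(2,) = 3
  w = 2
  g = 3
  w = 2
  (h (w) (g) (w)) = h(2, 3, 2) = 1
  (h (w) (f (w)) (h (w) (g) (w))) = h(2, 3, 1) = 2
  (f (h (w) (f (w)) (h (w) (g) (w)))) = f(2,) = 3


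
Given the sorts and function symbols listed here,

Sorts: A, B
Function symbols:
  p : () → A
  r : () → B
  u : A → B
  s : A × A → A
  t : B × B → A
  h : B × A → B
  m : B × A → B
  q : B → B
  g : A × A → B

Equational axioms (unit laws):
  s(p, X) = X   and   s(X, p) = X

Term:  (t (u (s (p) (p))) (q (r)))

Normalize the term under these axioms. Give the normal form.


1. (t (u (s (p) (p))) (q (r)))  →  (t (u (p)) (q (r)))

normal form = (t (u (p)) (q (r)))


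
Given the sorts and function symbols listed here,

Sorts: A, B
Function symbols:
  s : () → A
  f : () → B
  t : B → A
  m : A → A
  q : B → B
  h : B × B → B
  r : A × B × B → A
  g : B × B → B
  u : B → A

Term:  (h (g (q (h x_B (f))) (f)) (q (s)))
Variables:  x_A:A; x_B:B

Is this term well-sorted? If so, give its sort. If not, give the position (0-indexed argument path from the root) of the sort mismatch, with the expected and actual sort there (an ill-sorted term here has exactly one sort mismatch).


        x_B : B
        (f) : B
      (h x_B (f)) : B
    (q (h x_B (f))) : B
    (f) : B
  (g (q (h x_B (f))) (f)) : B
    (s) : A
  (q (s)) : ✗ arg 0 at [1, 0] has sort A, expected B

ill-sorted at position [1, 0]: expected B, got A


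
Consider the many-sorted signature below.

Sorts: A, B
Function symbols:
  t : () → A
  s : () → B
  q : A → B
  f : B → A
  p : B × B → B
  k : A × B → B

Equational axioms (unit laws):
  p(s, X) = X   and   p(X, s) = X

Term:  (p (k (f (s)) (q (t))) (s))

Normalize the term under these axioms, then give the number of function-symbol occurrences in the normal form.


1. (p (k (f (s)) (q (t))) (s))  →  (k (f (s)) (q (t)))
normal form: (k (f (s)) (q (t)))

size = 5


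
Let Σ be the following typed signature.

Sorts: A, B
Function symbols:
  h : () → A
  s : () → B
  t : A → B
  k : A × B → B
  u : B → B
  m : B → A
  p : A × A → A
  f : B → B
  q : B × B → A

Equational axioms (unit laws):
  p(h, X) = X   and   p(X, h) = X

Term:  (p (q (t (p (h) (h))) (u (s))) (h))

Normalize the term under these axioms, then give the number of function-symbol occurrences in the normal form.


size = 5

1. (p (q (t (p (h) (h))) (u (s))) (h))  →  (q (t (p (h) (h))) (u (s)))
2. (q (t (p (h) (h))) (u (s)))  →  (q (t (h)) (u (s)))
normal form: (q (t (h)) (u (s)))


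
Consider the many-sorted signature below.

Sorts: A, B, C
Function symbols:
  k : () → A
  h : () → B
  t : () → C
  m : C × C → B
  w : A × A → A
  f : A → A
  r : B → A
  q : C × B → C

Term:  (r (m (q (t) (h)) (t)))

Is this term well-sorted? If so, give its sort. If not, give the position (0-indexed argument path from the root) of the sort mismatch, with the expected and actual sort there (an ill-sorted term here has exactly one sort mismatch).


      (t) : C
      (h) : B
    (q (t) (h)) : C
    (t) : C
  (m (q (t) (h)) (t)) : B
(r (m (q (t) (h)) (t))) : A

well-sorted; sort = A


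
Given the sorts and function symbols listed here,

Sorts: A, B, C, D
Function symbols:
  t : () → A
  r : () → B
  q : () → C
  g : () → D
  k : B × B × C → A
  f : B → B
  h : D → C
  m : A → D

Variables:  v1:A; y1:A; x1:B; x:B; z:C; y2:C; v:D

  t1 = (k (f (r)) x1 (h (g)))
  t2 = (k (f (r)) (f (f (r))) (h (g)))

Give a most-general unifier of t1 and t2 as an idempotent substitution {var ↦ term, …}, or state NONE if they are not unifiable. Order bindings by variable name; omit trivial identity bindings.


{x1 ↦ (f (f (r)))}


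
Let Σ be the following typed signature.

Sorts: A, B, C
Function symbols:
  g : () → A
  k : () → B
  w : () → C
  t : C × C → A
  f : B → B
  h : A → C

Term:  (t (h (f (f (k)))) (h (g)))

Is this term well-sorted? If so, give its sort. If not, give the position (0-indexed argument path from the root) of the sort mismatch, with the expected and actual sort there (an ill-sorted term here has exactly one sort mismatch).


ill-sorted at position [0, 0]: expected A, got B

        (k) : B
      (f (k)) : B
    (f (f (k))) : B
  (h (f (f (k)))) : ✗ arg 0 at [0, 0] has sort B, expected A
    (g) : A
  (h (g)) : C


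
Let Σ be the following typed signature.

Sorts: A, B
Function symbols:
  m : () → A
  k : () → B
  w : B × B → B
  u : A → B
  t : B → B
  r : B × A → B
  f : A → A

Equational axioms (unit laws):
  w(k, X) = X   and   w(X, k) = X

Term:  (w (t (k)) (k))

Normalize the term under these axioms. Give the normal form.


1. (w (t (k)) (k))  →  (t (k))

normal form = (t (k))


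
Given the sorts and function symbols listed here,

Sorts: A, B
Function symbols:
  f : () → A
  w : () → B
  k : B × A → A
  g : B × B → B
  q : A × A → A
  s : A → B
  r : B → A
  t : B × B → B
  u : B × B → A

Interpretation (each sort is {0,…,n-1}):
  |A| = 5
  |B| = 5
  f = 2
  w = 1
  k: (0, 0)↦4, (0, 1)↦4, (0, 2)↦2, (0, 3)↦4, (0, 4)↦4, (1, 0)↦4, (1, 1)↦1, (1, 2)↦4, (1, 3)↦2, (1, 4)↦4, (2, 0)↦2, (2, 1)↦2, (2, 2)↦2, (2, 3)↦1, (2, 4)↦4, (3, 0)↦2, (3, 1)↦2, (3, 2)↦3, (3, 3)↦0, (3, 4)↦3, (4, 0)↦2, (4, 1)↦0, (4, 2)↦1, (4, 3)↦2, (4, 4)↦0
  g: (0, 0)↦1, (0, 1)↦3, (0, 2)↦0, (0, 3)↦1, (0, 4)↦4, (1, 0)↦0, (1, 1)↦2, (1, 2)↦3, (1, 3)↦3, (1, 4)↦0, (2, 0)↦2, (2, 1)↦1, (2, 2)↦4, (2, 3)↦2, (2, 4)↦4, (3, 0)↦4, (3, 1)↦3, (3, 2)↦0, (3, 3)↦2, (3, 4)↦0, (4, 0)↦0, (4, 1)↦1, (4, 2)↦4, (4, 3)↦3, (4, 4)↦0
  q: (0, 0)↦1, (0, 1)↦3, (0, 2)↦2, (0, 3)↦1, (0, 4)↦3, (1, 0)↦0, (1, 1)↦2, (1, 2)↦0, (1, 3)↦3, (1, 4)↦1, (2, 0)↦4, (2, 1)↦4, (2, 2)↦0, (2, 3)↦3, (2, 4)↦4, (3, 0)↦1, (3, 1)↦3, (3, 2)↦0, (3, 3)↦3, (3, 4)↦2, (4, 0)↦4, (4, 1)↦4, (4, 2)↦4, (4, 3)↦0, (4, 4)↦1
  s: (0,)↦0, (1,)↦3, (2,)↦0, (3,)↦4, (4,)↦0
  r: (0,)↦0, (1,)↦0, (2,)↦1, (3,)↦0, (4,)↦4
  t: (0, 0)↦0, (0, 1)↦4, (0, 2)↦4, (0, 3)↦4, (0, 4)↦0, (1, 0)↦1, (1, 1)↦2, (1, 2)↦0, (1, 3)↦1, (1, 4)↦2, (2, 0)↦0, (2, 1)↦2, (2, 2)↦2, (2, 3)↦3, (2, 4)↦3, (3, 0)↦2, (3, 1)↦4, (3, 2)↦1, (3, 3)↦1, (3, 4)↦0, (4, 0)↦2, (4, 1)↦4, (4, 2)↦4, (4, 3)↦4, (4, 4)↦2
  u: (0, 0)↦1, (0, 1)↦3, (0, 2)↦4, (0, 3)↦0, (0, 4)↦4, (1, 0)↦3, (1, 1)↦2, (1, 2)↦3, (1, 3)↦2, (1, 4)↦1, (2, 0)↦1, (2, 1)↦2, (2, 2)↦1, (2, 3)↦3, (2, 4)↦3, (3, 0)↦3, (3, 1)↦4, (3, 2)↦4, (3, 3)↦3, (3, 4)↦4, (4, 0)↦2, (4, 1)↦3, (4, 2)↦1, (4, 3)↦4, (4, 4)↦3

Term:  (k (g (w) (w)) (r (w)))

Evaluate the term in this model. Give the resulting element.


  w = 1
  w = 1
  (g (w) (w)) = g(1, 1) = 2
  w = 1
  (r (w)) = r(1,) = 0
  (k (g (w) (w)) (r (w))) = k(2, 0) = 2

value = 2


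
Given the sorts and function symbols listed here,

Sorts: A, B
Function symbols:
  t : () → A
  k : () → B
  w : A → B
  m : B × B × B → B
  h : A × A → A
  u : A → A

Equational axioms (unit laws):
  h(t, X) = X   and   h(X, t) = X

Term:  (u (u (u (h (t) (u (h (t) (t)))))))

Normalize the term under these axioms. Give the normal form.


normal form = (u (u (u (u (t)))))

1. (u (u (u (h (t) (u (h (t) (t)))))))  →  (u (u (u (u (h (t) (t))))))
2. (u (u (u (u (h (t) (t))))))  →  (u (u (u (u (t)))))


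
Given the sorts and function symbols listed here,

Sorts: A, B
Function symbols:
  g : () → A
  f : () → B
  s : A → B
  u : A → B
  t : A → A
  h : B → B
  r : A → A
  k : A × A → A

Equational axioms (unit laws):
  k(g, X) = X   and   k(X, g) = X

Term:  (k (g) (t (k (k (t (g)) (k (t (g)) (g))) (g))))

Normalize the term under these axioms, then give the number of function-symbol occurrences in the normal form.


1. (k (g) (t (k (k (t (g)) (k (t (g)) (g))) (g))))  →  (t (k (k (t (g)) (k (t (g)) (g))) (g)))
2. (t (k (k (t (g)) (k (t (g)) (g))) (g)))  →  (t (k (t (g)) (k (t (g)) (g))))
3. (t (k (t (g)) (k (t (g)) (g))))  →  (t (k (t (g)) (t (g))))
normal form: (t (k (t (g)) (t (g))))

size = 6


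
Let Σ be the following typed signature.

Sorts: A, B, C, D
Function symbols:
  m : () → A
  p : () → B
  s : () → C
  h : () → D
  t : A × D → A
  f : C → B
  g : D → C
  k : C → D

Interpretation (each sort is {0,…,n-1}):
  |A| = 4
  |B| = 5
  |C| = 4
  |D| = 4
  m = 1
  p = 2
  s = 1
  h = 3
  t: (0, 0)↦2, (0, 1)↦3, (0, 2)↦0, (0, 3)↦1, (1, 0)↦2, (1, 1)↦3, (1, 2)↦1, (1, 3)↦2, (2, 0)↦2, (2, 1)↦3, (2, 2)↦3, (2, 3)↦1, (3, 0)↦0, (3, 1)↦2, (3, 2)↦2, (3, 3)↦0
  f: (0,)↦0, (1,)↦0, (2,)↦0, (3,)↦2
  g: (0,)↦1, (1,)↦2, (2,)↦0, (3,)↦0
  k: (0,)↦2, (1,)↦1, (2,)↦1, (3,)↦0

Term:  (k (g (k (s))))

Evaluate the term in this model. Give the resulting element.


  s = 1
  (k (s)) = k(1,) = 1
  (g (k (s))) = g(1,) = 2
  (k (g (k (s)))) = k(2,) = 1

value = 1


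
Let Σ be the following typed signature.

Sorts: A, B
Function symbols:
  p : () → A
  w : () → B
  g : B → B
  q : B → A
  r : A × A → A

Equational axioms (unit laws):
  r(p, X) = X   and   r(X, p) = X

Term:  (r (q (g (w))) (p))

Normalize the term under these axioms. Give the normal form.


normal form = (q (g (w)))

1. (r (q (g (w))) (p))  →  (q (g (w)))


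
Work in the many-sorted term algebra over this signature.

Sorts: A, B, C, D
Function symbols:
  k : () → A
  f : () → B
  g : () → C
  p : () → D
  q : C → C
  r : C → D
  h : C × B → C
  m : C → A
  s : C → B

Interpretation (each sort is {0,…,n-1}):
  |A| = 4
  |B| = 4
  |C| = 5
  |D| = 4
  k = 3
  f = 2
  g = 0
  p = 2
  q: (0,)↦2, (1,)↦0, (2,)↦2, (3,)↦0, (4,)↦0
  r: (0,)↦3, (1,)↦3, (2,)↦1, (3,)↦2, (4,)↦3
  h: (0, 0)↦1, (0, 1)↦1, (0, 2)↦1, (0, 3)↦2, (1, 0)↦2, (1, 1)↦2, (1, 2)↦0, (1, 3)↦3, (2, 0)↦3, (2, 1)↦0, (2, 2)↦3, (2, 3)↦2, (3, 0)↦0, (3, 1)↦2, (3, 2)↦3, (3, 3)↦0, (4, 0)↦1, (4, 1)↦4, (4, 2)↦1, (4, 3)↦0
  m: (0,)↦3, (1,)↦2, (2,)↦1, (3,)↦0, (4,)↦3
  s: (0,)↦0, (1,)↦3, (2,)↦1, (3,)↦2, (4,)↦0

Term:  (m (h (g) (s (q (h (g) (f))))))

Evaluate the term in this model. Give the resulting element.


value = 2

  g = 0
  g = 0
  f = 2
  (h (g) (f)) = h(0, 2) = 1
  (q (h (g) (f))) = q(1,) = 0
  (s (q (h (g) (f)))) = s(0,) = 0
  (h (g) (s (q (h (g) (f))))) = h(0, 0) = 1
  (m (h (g) (s (q (h (g) (f)))))) = m(1,) = 2
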